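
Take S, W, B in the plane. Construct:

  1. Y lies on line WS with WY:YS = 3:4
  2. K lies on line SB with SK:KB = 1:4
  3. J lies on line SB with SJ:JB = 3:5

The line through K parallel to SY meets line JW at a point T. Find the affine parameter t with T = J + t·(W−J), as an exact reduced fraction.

Set S = (0, 0), W = (1, 0), B = (0, 1); any affine frame gives the same invariant.
1. Y lies on line WS with WY:YS = 3:4 ⇒ Y = (4/7, 0)
2. K lies on line SB with SK:KB = 1:4 ⇒ K = (0, 1/5)
3. J lies on line SB with SJ:JB = 3:5 ⇒ J = (0, 3/8)
through K parallel to SY: direction (4/7, 0); meets JW at T = (7/15, 1/5)
T = J + t·(W−J) with t = 7/15

t = 7/15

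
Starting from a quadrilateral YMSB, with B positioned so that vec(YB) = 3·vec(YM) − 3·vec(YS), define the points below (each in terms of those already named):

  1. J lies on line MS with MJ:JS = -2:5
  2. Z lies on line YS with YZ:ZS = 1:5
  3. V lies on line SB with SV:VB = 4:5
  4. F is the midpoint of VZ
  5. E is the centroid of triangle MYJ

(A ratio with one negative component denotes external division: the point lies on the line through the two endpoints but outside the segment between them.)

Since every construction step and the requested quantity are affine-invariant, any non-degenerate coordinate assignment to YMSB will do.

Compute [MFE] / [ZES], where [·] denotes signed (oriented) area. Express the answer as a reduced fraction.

Work in coordinates with Y = (0, 0), M = (1, 0), S = (0, 1), B = (3, -3).
1. J lies on line MS with MJ:JS = -2:5 ⇒ J = (5/3, -2/3)
2. Z lies on line YS with YZ:ZS = 1:5 ⇒ Z = (0, 1/6)
3. V lies on line SB with SV:VB = 4:5 ⇒ V = (4/3, -7/9)
4. F is the midpoint of VZ ⇒ F = (2/3, -11/36)
5. E is the centroid of triangle MYJ ⇒ E = (8/9, -2/9)
2·[MFE] = 13/324, 2·[ZES] = 20/27
[MFE]:[ZES] = 13/324:20/27 = 13/240

[MFE]:[ZES] = 13/240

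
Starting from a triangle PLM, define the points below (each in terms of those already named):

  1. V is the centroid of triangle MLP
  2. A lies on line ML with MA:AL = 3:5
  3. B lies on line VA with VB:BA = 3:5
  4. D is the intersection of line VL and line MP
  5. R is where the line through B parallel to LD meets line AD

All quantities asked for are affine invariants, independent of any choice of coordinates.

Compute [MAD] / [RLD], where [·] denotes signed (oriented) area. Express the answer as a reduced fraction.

[MAD]:[RLD] = 8/5

Assign P = (0, 0), L = (1, 0), M = (0, 1) — the answer is frame-independent, so this choice is without loss of generality.
1. V is the centroid of triangle MLP ⇒ V = (1/3, 1/3)
2. A lies on line ML with MA:AL = 3:5 ⇒ A = (3/8, 5/8)
3. B lies on line VA with VB:BA = 3:5 ⇒ B = (67/192, 85/192)
4. D is the intersection of line VL and line MP ⇒ D = (0, 1/2)
5. R is where the line through B parallel to LD meets line AD ⇒ R = (9/64, 35/64)
2·[MAD] = -3/16, 2·[RLD] = -15/128
[MAD]:[RLD] = -3/16:-15/128 = 8/5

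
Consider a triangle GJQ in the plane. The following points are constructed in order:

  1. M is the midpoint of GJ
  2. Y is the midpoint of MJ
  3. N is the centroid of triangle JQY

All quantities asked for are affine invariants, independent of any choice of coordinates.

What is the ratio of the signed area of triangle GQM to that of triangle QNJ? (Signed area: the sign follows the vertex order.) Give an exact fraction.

[GQM]:[QNJ] = -6

Work in coordinates with G = (0, 0), J = (1, 0), Q = (0, 1).
1. M is the midpoint of GJ ⇒ M = (1/2, 0)
2. Y is the midpoint of MJ ⇒ Y = (3/4, 0)
3. N is the centroid of triangle JQY ⇒ N = (7/12, 1/3)
2·[GQM] = -1/2, 2·[QNJ] = 1/12
[GQM]:[QNJ] = -1/2:1/12 = -6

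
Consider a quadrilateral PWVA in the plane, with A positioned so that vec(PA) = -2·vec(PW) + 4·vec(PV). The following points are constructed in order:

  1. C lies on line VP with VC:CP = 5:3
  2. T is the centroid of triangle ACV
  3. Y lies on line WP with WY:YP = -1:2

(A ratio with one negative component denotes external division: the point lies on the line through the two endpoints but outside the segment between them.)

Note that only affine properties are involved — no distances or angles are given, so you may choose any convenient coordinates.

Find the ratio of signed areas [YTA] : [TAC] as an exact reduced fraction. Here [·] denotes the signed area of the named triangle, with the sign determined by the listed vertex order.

Assign P = (0, 0), W = (1, 0), V = (0, 1), A = (-2, 4) — the answer is frame-independent, so this choice is without loss of generality.
1. C lies on line VP with VC:CP = 5:3 ⇒ C = (0, 3/8)
2. T is the centroid of triangle ACV ⇒ T = (-2/3, 43/24)
3. Y lies on line WP with WY:YP = -1:2 ⇒ Y = (2, 0)
2·[YTA] = -7/2, 2·[TAC] = 5/12
[YTA]:[TAC] = -7/2:5/12 = -42/5

[YTA]:[TAC] = -42/5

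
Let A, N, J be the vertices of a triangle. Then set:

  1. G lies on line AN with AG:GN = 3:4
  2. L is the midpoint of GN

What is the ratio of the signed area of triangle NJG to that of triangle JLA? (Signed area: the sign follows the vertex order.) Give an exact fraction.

[NJG]:[JLA] = -4/5

Work in coordinates with A = (0, 0), N = (1, 0), J = (0, 1).
1. G lies on line AN with AG:GN = 3:4 ⇒ G = (3/7, 0)
2. L is the midpoint of GN ⇒ L = (5/7, 0)
2·[NJG] = 4/7, 2·[JLA] = -5/7
[NJG]:[JLA] = 4/7:-5/7 = -4/5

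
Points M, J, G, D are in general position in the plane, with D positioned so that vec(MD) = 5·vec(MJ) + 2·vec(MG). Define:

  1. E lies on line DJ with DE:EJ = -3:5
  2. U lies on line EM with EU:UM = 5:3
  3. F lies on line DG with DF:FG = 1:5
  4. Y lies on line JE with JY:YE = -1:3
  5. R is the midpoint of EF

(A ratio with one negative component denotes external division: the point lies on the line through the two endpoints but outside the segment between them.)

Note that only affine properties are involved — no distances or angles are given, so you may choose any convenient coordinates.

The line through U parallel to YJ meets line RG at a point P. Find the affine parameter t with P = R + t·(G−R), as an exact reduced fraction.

t = 3/22

Choose coordinates M = (0, 0), J = (1, 0), G = (0, 1), D = (5, 2).
1. E lies on line DJ with DE:EJ = -3:5 ⇒ E = (11, 5)
2. U lies on line EM with EU:UM = 5:3 ⇒ U = (33/8, 15/8)
3. F lies on line DG with DF:FG = 1:5 ⇒ F = (25/6, 11/6)
4. Y lies on line JE with JY:YE = -1:3 ⇒ Y = (-4, -5/2)
5. R is the midpoint of EF ⇒ R = (91/12, 41/12)
through U parallel to YJ: direction (5, 5/2); meets RG at P = (1729/264, 815/264)
P = R + t·(G−R) with t = 3/22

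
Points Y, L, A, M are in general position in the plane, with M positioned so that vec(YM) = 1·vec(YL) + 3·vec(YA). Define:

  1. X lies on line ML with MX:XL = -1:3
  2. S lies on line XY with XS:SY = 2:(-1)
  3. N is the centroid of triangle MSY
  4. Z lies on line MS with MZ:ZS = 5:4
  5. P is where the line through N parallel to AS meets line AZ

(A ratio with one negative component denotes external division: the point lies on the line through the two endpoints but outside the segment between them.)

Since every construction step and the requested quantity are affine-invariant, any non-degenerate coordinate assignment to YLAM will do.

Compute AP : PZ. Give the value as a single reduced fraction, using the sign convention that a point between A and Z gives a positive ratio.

Work in coordinates with Y = (0, 0), L = (1, 0), A = (0, 1), M = (1, 3).
1. X lies on line ML with MX:XL = -1:3 ⇒ X = (1, 9/2)
2. S lies on line XY with XS:SY = 2:(-1) ⇒ S = (-1, -9/2)
3. N is the centroid of triangle MSY ⇒ N = (0, -1/2)
4. Z lies on line MS with MZ:ZS = 5:4 ⇒ Z = (-1/9, -7/6)
5. P is where the line through N parallel to AS meets line AZ ⇒ P = (-3/28, -61/56)
P = A + t·(Z−A) with t = 27/28, so AP:PZ = t:(1−t) = 27/28:1/28

AP:PZ = 27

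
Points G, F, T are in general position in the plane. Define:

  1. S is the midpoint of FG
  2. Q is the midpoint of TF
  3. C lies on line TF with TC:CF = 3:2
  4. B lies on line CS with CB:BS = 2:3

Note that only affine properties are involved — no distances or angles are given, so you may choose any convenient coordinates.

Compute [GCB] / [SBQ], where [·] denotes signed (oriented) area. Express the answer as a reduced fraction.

[GCB]:[SBQ] = -8/3

Assign G = (0, 0), F = (1, 0), T = (0, 1) — the answer is frame-independent, so this choice is without loss of generality.
1. S is the midpoint of FG ⇒ S = (1/2, 0)
2. Q is the midpoint of TF ⇒ Q = (1/2, 1/2)
3. C lies on line TF with TC:CF = 3:2 ⇒ C = (3/5, 2/5)
4. B lies on line CS with CB:BS = 2:3 ⇒ B = (14/25, 6/25)
2·[GCB] = -2/25, 2·[SBQ] = 3/100
[GCB]:[SBQ] = -2/25:3/100 = -8/3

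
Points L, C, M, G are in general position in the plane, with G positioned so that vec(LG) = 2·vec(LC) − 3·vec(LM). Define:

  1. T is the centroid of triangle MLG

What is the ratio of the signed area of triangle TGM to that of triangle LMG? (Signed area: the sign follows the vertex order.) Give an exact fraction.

[TGM]:[LMG] = -1/3

Work in coordinates with L = (0, 0), C = (1, 0), M = (0, 1), G = (2, -3).
1. T is the centroid of triangle MLG ⇒ T = (2/3, -2/3)
2·[TGM] = 2/3, 2·[LMG] = -2
[TGM]:[LMG] = 2/3:-2 = -1/3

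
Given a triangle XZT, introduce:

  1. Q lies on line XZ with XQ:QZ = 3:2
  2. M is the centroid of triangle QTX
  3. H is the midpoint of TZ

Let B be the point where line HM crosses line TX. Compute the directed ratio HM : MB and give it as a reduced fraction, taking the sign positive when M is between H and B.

Work in coordinates with X = (0, 0), Z = (1, 0), T = (0, 1).
1. Q lies on line XZ with XQ:QZ = 3:2 ⇒ Q = (3/5, 0)
2. M is the centroid of triangle QTX ⇒ M = (1/5, 1/3)
3. H is the midpoint of TZ ⇒ H = (1/2, 1/2)
line HM meets TX at B = (0, 2/9)
M = H + t·(B−H) with t = 3/5, so HM:MB = 3/5:2/5

HM:MB = 3/2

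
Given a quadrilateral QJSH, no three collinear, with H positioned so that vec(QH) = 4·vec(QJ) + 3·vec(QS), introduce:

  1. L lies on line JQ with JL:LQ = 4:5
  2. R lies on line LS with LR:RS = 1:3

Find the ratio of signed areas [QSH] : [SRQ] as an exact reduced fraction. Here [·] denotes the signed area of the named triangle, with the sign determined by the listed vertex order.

Work in coordinates with Q = (0, 0), J = (1, 0), S = (0, 1), H = (4, 3).
1. L lies on line JQ with JL:LQ = 4:5 ⇒ L = (5/9, 0)
2. R lies on line LS with LR:RS = 1:3 ⇒ R = (5/12, 1/4)
2·[QSH] = -4, 2·[SRQ] = -5/12
[QSH]:[SRQ] = -4:-5/12 = 48/5

[QSH]:[SRQ] = 48/5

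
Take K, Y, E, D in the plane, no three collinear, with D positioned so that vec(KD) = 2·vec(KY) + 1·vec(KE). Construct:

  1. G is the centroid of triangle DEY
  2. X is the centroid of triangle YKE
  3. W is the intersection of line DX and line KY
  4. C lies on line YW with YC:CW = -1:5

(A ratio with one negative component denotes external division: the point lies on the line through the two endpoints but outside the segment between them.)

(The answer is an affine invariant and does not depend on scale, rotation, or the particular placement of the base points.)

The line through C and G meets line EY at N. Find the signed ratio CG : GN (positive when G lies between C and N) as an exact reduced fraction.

CG:GN = -7/16

Choose coordinates K = (0, 0), Y = (1, 0), E = (0, 1), D = (2, 1).
1. G is the centroid of triangle DEY ⇒ G = (1, 2/3)
2. X is the centroid of triangle YKE ⇒ X = (1/3, 1/3)
3. W is the intersection of line DX and line KY ⇒ W = (-1/2, 0)
4. C lies on line YW with YC:CW = -1:5 ⇒ C = (11/8, 0)
line CG meets EY at N = (13/7, -6/7)
G = C + t·(N−C) with t = -7/9, so CG:GN = -7/9:16/9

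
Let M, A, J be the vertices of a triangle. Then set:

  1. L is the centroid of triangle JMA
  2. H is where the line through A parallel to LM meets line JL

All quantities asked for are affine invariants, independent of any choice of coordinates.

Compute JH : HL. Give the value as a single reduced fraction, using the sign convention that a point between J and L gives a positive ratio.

JH:HL = -2

Assign M = (0, 0), A = (1, 0), J = (0, 1) — the answer is frame-independent, so this choice is without loss of generality.
1. L is the centroid of triangle JMA ⇒ L = (1/3, 1/3)
2. H is where the line through A parallel to LM meets line JL ⇒ H = (2/3, -1/3)
H = J + t·(L−J) with t = 2, so JH:HL = t:(1−t) = 2:-1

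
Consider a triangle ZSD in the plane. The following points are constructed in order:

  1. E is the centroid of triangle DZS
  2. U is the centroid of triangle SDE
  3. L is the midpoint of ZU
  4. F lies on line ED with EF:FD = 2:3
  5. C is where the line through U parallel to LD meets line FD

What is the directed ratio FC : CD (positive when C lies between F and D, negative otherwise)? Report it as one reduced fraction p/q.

Set Z = (0, 0), S = (1, 0), D = (0, 1); any affine frame gives the same invariant.
1. E is the centroid of triangle DZS ⇒ E = (1/3, 1/3)
2. U is the centroid of triangle SDE ⇒ U = (4/9, 4/9)
3. L is the midpoint of ZU ⇒ L = (2/9, 2/9)
4. F lies on line ED with EF:FD = 2:3 ⇒ F = (1/5, 3/5)
5. C is where the line through U parallel to LD meets line FD ⇒ C = (2/3, -1/3)
C = F + t·(D−F) with t = -7/3, so FC:CD = t:(1−t) = -7/3:10/3

FC:CD = -7/10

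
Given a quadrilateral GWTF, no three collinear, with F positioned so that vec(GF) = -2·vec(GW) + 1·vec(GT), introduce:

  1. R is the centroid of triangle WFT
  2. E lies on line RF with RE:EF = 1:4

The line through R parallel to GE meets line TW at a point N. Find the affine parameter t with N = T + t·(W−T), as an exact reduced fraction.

Work in coordinates with G = (0, 0), W = (1, 0), T = (0, 1), F = (-2, 1).
1. R is the centroid of triangle WFT ⇒ R = (-1/3, 2/3)
2. E lies on line RF with RE:EF = 1:4 ⇒ E = (-2/3, 11/15)
through R parallel to GE: direction (-2/3, 11/15); meets TW at N = (-7, 8)
N = T + t·(W−T) with t = -7

t = -7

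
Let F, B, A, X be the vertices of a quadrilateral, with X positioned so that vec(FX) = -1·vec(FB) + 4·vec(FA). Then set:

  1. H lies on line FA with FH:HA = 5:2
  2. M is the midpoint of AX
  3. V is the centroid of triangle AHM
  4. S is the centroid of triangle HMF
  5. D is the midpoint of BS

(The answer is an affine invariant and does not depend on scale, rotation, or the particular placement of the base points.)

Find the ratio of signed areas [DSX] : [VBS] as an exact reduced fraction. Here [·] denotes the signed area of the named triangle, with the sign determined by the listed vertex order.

[DSX]:[VBS] = 159/49

Work in coordinates with F = (0, 0), B = (1, 0), A = (0, 1), X = (-1, 4).
1. H lies on line FA with FH:HA = 5:2 ⇒ H = (0, 5/7)
2. M is the midpoint of AX ⇒ M = (-1/2, 5/2)
3. V is the centroid of triangle AHM ⇒ V = (-1/6, 59/42)
4. S is the centroid of triangle HMF ⇒ S = (-1/6, 15/14)
5. D is the midpoint of BS ⇒ D = (5/12, 15/28)
2·[DSX] = -53/42, 2·[VBS] = -7/18
[DSX]:[VBS] = -53/42:-7/18 = 159/49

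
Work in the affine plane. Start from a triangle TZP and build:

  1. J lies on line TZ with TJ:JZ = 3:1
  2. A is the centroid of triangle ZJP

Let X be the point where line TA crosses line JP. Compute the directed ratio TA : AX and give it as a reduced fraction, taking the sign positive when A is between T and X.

Work in coordinates with T = (0, 0), Z = (1, 0), P = (0, 1).
1. J lies on line TZ with TJ:JZ = 3:1 ⇒ J = (3/4, 0)
2. A is the centroid of triangle ZJP ⇒ A = (7/12, 1/3)
line TA meets JP at X = (21/40, 3/10)
A = T + t·(X−T) with t = 10/9, so TA:AX = 10/9:-1/9

TA:AX = -10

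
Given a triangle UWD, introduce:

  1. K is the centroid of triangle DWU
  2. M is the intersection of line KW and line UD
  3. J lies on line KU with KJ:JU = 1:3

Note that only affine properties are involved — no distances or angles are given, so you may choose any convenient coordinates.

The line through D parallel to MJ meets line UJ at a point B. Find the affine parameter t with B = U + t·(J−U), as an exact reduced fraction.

t = 2

Assign U = (0, 0), W = (1, 0), D = (0, 1) — the answer is frame-independent, so this choice is without loss of generality.
1. K is the centroid of triangle DWU ⇒ K = (1/3, 1/3)
2. M is the intersection of line KW and line UD ⇒ M = (0, 1/2)
3. J lies on line KU with KJ:JU = 1:3 ⇒ J = (1/4, 1/4)
through D parallel to MJ: direction (1/4, -1/4); meets UJ at B = (1/2, 1/2)
B = U + t·(J−U) with t = 2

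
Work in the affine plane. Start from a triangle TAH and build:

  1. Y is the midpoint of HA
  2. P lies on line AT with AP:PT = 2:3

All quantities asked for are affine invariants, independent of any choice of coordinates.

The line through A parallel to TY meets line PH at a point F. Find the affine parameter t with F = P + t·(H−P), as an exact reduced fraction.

Choose coordinates T = (0, 0), A = (1, 0), H = (0, 1).
1. Y is the midpoint of HA ⇒ Y = (1/2, 1/2)
2. P lies on line AT with AP:PT = 2:3 ⇒ P = (3/5, 0)
through A parallel to TY: direction (1/2, 1/2); meets PH at F = (3/4, -1/4)
F = P + t·(H−P) with t = -1/4

t = -1/4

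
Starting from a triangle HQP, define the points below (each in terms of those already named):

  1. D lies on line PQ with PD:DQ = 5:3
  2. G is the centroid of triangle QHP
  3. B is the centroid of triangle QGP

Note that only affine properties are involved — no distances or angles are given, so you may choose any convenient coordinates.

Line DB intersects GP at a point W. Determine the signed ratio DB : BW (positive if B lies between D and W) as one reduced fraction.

DB:BW = 7/8

Set H = (0, 0), Q = (1, 0), P = (0, 1); any affine frame gives the same invariant.
1. D lies on line PQ with PD:DQ = 5:3 ⇒ D = (5/8, 3/8)
2. G is the centroid of triangle QHP ⇒ G = (1/3, 1/3)
3. B is the centroid of triangle QGP ⇒ B = (4/9, 4/9)
line DB meets GP at W = (5/21, 11/21)
B = D + t·(W−D) with t = 7/15, so DB:BW = 7/15:8/15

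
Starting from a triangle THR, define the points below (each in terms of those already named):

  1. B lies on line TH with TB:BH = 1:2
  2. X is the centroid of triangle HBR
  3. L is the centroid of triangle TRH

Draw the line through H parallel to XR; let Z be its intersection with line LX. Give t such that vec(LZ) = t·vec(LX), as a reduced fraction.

t = 4

Assign T = (0, 0), H = (1, 0), R = (0, 1) — the answer is frame-independent, so this choice is without loss of generality.
1. B lies on line TH with TB:BH = 1:2 ⇒ B = (1/3, 0)
2. X is the centroid of triangle HBR ⇒ X = (4/9, 1/3)
3. L is the centroid of triangle TRH ⇒ L = (1/3, 1/3)
through H parallel to XR: direction (-4/9, 2/3); meets LX at Z = (7/9, 1/3)
Z = L + t·(X−L) with t = 4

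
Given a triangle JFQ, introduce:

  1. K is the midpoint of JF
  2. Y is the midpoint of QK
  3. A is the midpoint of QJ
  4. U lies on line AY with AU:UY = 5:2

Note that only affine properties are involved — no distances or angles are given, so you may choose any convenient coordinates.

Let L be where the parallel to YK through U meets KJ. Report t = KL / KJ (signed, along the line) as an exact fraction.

t = 1/7

Assign J = (0, 0), F = (1, 0), Q = (0, 1) — the answer is frame-independent, so this choice is without loss of generality.
1. K is the midpoint of JF ⇒ K = (1/2, 0)
2. Y is the midpoint of QK ⇒ Y = (1/4, 1/2)
3. A is the midpoint of QJ ⇒ A = (0, 1/2)
4. U lies on line AY with AU:UY = 5:2 ⇒ U = (5/28, 1/2)
through U parallel to YK: direction (1/4, -1/2); meets KJ at L = (3/7, 0)
L = K + t·(J−K) with t = 1/7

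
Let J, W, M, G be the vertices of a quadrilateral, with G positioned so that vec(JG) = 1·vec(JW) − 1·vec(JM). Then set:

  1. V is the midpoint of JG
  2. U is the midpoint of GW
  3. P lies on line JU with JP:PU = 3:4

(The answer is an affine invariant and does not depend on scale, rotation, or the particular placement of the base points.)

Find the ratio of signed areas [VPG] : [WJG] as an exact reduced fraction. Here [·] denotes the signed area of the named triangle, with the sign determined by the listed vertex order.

Choose coordinates J = (0, 0), W = (1, 0), M = (0, 1), G = (1, -1).
1. V is the midpoint of JG ⇒ V = (1/2, -1/2)
2. U is the midpoint of GW ⇒ U = (1, -1/2)
3. P lies on line JU with JP:PU = 3:4 ⇒ P = (3/7, -3/14)
2·[VPG] = -3/28, 2·[WJG] = 1
[VPG]:[WJG] = -3/28:1 = -3/28

[VPG]:[WJG] = -3/28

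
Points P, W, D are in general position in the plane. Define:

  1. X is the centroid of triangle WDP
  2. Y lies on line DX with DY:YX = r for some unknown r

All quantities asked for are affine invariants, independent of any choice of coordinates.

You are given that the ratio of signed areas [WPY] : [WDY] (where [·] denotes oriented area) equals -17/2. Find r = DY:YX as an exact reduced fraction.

Assign P = (0, 0), W = (1, 0), D = (0, 1) — the answer is frame-independent, so this choice is without loss of generality.
1. X is the centroid of triangle WDP ⇒ X = (1/3, 1/3)
2. With DY:YX = r, write λ = r/(r+1) so Y = D + λ·(X−D); Y is affine-linear in λ
Every point depending on Y is an affine combination of Y and λ-independent points, so each such coordinate is linear in λ; the λ² term in each signed area is a multiple of (X−D)×(X−D) = 0, so 2·[WPY] and 2·[WDY] are each linear in λ. Evaluating at λ=0 and λ=1:
  2·[WPY] = 2/3·λ − 1,   2·[WDY] = 1/3·λ
So [WPY]:[WDY] = (2/3·λ − 1) / (1/3·λ). Setting this equal to -17/2:
  2/3·λ − 1 = -17/2·(1/3·λ)  ⇒  λ = 2/7
Then r = λ/(1−λ) = (2/7)/(5/7) = 2/5. Check: with r = 2/5, Y = (2/21, 17/21) and [WPY]:[WDY] = -17/2 as required.

r = 2/5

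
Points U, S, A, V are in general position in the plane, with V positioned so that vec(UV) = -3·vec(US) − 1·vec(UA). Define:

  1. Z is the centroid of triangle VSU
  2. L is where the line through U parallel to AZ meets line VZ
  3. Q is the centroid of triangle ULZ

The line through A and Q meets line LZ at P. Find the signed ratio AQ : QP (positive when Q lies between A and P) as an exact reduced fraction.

Choose coordinates U = (0, 0), S = (1, 0), A = (0, 1), V = (-3, -1).
1. Z is the centroid of triangle VSU ⇒ Z = (-2/3, -1/3)
2. L is where the line through U parallel to AZ meets line VZ ⇒ L = (-1/12, -1/6)
3. Q is the centroid of triangle ULZ ⇒ Q = (-1/4, -1/6)
line AQ meets LZ at P = (-6/23, -5/23)
Q = A + t·(P−A) with t = 23/24, so AQ:QP = 23/24:1/24

AQ:QP = 23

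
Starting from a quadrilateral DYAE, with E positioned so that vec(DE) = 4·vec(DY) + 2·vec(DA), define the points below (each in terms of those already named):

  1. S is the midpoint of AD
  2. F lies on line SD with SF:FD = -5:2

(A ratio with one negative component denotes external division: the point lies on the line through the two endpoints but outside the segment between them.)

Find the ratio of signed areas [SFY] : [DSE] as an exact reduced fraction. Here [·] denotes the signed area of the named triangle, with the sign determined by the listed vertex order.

[SFY]:[DSE] = -5/12

Assign D = (0, 0), Y = (1, 0), A = (0, 1), E = (4, 2) — the answer is frame-independent, so this choice is without loss of generality.
1. S is the midpoint of AD ⇒ S = (0, 1/2)
2. F lies on line SD with SF:FD = -5:2 ⇒ F = (0, -1/3)
2·[SFY] = 5/6, 2·[DSE] = -2
[SFY]:[DSE] = 5/6:-2 = -5/12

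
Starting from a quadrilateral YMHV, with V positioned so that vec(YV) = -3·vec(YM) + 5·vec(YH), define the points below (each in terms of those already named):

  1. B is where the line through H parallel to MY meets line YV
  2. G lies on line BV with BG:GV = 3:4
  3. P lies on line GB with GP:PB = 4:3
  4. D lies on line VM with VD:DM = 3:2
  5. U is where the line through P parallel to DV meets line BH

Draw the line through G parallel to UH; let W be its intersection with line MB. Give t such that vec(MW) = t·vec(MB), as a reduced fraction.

t = 19/7

Work in coordinates with Y = (0, 0), M = (1, 0), H = (0, 1), V = (-3, 5).
1. B is where the line through H parallel to MY meets line YV ⇒ B = (-3/5, 1)
2. G lies on line BV with BG:GV = 3:4 ⇒ G = (-57/35, 19/7)
3. P lies on line GB with GP:PB = 4:3 ⇒ P = (-51/49, 85/49)
4. D lies on line VM with VD:DM = 3:2 ⇒ D = (-3/5, 2)
5. U is where the line through P parallel to DV meets line BH ⇒ U = (-111/245, 1)
through G parallel to UH: direction (111/245, 0); meets MB at W = (-117/35, 19/7)
W = M + t·(B−M) with t = 19/7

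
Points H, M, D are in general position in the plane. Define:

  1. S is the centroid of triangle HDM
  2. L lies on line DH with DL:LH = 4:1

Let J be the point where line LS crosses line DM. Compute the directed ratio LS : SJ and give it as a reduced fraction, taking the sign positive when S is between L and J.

LS:SJ = 7/5

Choose coordinates H = (0, 0), M = (1, 0), D = (0, 1).
1. S is the centroid of triangle HDM ⇒ S = (1/3, 1/3)
2. L lies on line DH with DL:LH = 4:1 ⇒ L = (0, 1/5)
line LS meets DM at J = (4/7, 3/7)
S = L + t·(J−L) with t = 7/12, so LS:SJ = 7/12:5/12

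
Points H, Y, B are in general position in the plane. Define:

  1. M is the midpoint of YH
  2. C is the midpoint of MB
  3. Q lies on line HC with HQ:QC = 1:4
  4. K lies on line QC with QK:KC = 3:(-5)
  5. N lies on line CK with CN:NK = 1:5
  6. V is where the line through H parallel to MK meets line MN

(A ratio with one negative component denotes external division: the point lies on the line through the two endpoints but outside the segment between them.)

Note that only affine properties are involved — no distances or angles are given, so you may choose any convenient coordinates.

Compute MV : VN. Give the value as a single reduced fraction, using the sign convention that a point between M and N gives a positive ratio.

MV:VN = 3/2

Assign H = (0, 0), Y = (1, 0), B = (0, 1) — the answer is frame-independent, so this choice is without loss of generality.
1. M is the midpoint of YH ⇒ M = (1/2, 0)
2. C is the midpoint of MB ⇒ C = (1/4, 1/2)
3. Q lies on line HC with HQ:QC = 1:4 ⇒ Q = (1/20, 1/10)
4. K lies on line QC with QK:KC = 3:(-5) ⇒ K = (-1/4, -1/2)
5. N lies on line CK with CN:NK = 1:5 ⇒ N = (1/6, 1/3)
6. V is where the line through H parallel to MK meets line MN ⇒ V = (3/10, 1/5)
V = M + t·(N−M) with t = 3/5, so MV:VN = t:(1−t) = 3/5:2/5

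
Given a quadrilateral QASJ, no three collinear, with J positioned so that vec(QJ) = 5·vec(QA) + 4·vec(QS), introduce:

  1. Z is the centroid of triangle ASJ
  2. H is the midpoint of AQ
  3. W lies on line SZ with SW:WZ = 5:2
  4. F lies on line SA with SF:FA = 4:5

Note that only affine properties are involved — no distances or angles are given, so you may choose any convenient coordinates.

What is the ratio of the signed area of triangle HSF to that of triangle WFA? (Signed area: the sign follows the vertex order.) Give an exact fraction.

[HSF]:[WFA] = -21/100

Set Q = (0, 0), A = (1, 0), S = (0, 1), J = (5, 4); any affine frame gives the same invariant.
1. Z is the centroid of triangle ASJ ⇒ Z = (2, 5/3)
2. H is the midpoint of AQ ⇒ H = (1/2, 0)
3. W lies on line SZ with SW:WZ = 5:2 ⇒ W = (10/7, 31/21)
4. F lies on line SA with SF:FA = 4:5 ⇒ F = (4/9, 5/9)
2·[HSF] = -2/9, 2·[WFA] = 200/189
[HSF]:[WFA] = -2/9:200/189 = -21/100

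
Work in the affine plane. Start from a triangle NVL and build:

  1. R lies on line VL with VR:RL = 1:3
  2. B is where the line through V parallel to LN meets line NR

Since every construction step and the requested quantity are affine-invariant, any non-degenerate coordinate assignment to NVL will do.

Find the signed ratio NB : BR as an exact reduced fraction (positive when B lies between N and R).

NB:BR = -4

Work in coordinates with N = (0, 0), V = (1, 0), L = (0, 1).
1. R lies on line VL with VR:RL = 1:3 ⇒ R = (3/4, 1/4)
2. B is where the line through V parallel to LN meets line NR ⇒ B = (1, 1/3)
B = N + t·(R−N) with t = 4/3, so NB:BR = t:(1−t) = 4/3:-1/3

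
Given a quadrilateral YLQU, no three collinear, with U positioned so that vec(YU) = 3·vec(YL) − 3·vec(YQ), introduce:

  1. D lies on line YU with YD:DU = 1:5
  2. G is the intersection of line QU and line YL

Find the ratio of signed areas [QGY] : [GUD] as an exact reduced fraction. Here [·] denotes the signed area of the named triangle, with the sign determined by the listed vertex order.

Work in coordinates with Y = (0, 0), L = (1, 0), Q = (0, 1), U = (3, -3).
1. D lies on line YU with YD:DU = 1:5 ⇒ D = (1/2, -1/2)
2. G is the intersection of line QU and line YL ⇒ G = (3/4, 0)
2·[QGY] = -3/4, 2·[GUD] = -15/8
[QGY]:[GUD] = -3/4:-15/8 = 2/5

[QGY]:[GUD] = 2/5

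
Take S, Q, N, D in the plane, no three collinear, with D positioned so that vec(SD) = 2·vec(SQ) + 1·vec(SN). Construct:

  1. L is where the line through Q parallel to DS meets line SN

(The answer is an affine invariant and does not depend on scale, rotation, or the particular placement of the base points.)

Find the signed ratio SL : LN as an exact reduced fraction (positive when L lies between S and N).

Choose coordinates S = (0, 0), Q = (1, 0), N = (0, 1), D = (2, 1).
1. L is where the line through Q parallel to DS meets line SN ⇒ L = (0, -1/2)
L = S + t·(N−S) with t = -1/2, so SL:LN = t:(1−t) = -1/2:3/2

SL:LN = -1/3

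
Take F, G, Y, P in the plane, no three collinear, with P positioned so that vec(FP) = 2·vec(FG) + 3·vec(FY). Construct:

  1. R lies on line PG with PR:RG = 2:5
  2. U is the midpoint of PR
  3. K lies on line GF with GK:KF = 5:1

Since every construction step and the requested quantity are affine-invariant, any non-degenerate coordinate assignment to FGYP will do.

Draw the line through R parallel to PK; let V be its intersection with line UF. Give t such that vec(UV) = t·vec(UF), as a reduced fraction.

Work in coordinates with F = (0, 0), G = (1, 0), Y = (0, 1), P = (2, 3).
1. R lies on line PG with PR:RG = 2:5 ⇒ R = (12/7, 15/7)
2. U is the midpoint of PR ⇒ U = (13/7, 18/7)
3. K lies on line GF with GK:KF = 5:1 ⇒ K = (1/6, 0)
through R parallel to PK: direction (-11/6, -3); meets UF at V = (221/84, 51/14)
V = U + t·(F−U) with t = -5/12

t = -5/12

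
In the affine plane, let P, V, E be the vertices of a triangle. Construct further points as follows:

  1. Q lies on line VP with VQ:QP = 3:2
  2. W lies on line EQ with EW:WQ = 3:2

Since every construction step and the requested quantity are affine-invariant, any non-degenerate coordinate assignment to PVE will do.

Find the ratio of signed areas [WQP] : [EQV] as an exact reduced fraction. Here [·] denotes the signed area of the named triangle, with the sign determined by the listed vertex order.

Assign P = (0, 0), V = (1, 0), E = (0, 1) — the answer is frame-independent, so this choice is without loss of generality.
1. Q lies on line VP with VQ:QP = 3:2 ⇒ Q = (2/5, 0)
2. W lies on line EQ with EW:WQ = 3:2 ⇒ W = (6/25, 2/5)
2·[WQP] = -4/25, 2·[EQV] = 3/5
[WQP]:[EQV] = -4/25:3/5 = -4/15

[WQP]:[EQV] = -4/15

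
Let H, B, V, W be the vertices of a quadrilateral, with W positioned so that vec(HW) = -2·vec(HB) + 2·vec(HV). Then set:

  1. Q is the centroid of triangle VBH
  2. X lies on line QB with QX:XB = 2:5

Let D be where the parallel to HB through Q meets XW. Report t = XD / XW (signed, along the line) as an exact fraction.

t = 2/37

Assign H = (0, 0), B = (1, 0), V = (0, 1), W = (-2, 2) — the answer is frame-independent, so this choice is without loss of generality.
1. Q is the centroid of triangle VBH ⇒ Q = (1/3, 1/3)
2. X lies on line QB with QX:XB = 2:5 ⇒ X = (11/21, 5/21)
through Q parallel to HB: direction (1, 0); meets XW at D = (43/111, 1/3)
D = X + t·(W−X) with t = 2/37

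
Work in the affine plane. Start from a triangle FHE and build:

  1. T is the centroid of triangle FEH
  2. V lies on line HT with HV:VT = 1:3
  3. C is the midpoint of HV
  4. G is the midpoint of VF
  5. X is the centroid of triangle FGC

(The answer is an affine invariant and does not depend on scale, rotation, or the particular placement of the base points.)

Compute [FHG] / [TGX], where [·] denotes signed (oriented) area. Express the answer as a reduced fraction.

Choose coordinates F = (0, 0), H = (1, 0), E = (0, 1).
1. T is the centroid of triangle FEH ⇒ T = (1/3, 1/3)
2. V lies on line HT with HV:VT = 1:3 ⇒ V = (5/6, 1/12)
3. C is the midpoint of HV ⇒ C = (11/12, 1/24)
4. G is the midpoint of VF ⇒ G = (5/12, 1/24)
5. X is the centroid of triangle FGC ⇒ X = (4/9, 1/36)
2·[FHG] = 1/24, 2·[TGX] = 1/144
[FHG]:[TGX] = 1/24:1/144 = 6

[FHG]:[TGX] = 6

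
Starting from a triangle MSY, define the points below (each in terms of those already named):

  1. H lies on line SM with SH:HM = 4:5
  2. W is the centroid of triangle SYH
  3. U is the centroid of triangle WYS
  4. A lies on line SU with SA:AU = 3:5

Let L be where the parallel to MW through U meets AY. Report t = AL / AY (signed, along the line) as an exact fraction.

t = 20/57

Assign M = (0, 0), S = (1, 0), Y = (0, 1) — the answer is frame-independent, so this choice is without loss of generality.
1. H lies on line SM with SH:HM = 4:5 ⇒ H = (5/9, 0)
2. W is the centroid of triangle SYH ⇒ W = (14/27, 1/3)
3. U is the centroid of triangle WYS ⇒ U = (41/81, 4/9)
4. A lies on line SU with SA:AU = 3:5 ⇒ A = (22/27, 1/6)
through U parallel to MW: direction (14/27, 1/3); meets AY at L = (814/1539, 157/342)
L = A + t·(Y−A) with t = 20/57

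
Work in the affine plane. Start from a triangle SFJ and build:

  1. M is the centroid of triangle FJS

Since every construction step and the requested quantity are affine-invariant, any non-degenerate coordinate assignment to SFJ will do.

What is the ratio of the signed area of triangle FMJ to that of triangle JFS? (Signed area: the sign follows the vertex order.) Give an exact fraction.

Assign S = (0, 0), F = (1, 0), J = (0, 1) — the answer is frame-independent, so this choice is without loss of generality.
1. M is the centroid of triangle FJS ⇒ M = (1/3, 1/3)
2·[FMJ] = -1/3, 2·[JFS] = -1
[FMJ]:[JFS] = -1/3:-1 = 1/3

[FMJ]:[JFS] = 1/3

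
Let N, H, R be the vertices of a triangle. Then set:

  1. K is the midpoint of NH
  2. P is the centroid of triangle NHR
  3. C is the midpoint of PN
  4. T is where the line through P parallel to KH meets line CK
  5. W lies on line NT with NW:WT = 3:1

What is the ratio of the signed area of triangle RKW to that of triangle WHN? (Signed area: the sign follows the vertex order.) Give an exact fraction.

Assign N = (0, 0), H = (1, 0), R = (0, 1) — the answer is frame-independent, so this choice is without loss of generality.
1. K is the midpoint of NH ⇒ K = (1/2, 0)
2. P is the centroid of triangle NHR ⇒ P = (1/3, 1/3)
3. C is the midpoint of PN ⇒ C = (1/6, 1/6)
4. T is where the line through P parallel to KH meets line CK ⇒ T = (-1/6, 1/3)
5. W lies on line NT with NW:WT = 3:1 ⇒ W = (-1/8, 1/4)
2·[RKW] = -1/2, 2·[WHN] = -1/4
[RKW]:[WHN] = -1/2:-1/4 = 2

[RKW]:[WHN] = 2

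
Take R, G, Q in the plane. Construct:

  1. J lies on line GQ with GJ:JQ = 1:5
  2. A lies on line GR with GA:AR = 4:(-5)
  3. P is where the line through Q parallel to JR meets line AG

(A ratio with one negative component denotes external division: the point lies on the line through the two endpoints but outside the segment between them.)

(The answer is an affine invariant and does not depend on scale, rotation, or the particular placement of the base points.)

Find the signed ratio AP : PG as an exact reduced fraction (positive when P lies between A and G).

AP:PG = -5/3

Work in coordinates with R = (0, 0), G = (1, 0), Q = (0, 1).
1. J lies on line GQ with GJ:JQ = 1:5 ⇒ J = (5/6, 1/6)
2. A lies on line GR with GA:AR = 4:(-5) ⇒ A = (5, 0)
3. P is where the line through Q parallel to JR meets line AG ⇒ P = (-5, 0)
P = A + t·(G−A) with t = 5/2, so AP:PG = t:(1−t) = 5/2:-3/2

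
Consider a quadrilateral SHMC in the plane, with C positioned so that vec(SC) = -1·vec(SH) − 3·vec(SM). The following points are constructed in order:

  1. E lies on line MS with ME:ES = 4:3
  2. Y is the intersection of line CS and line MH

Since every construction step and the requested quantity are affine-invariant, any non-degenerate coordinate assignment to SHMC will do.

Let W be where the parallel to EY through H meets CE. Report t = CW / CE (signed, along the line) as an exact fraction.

Assign S = (0, 0), H = (1, 0), M = (0, 1), C = (-1, -3) — the answer is frame-independent, so this choice is without loss of generality.
1. E lies on line MS with ME:ES = 4:3 ⇒ E = (0, 3/7)
2. Y is the intersection of line CS and line MH ⇒ Y = (1/4, 3/4)
through H parallel to EY: direction (1/4, 9/28); meets CE at W = (-4/5, -81/35)
W = C + t·(E−C) with t = 1/5

t = 1/5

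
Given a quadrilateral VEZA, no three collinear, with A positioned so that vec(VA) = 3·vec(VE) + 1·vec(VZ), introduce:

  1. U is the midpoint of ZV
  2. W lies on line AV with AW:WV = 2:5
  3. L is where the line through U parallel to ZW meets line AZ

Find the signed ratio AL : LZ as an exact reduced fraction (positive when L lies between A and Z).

AL:LZ = -9/5

Assign V = (0, 0), E = (1, 0), Z = (0, 1), A = (3, 1) — the answer is frame-independent, so this choice is without loss of generality.
1. U is the midpoint of ZV ⇒ U = (0, 1/2)
2. W lies on line AV with AW:WV = 2:5 ⇒ W = (15/7, 5/7)
3. L is where the line through U parallel to ZW meets line AZ ⇒ L = (-15/4, 1)
L = A + t·(Z−A) with t = 9/4, so AL:LZ = t:(1−t) = 9/4:-5/4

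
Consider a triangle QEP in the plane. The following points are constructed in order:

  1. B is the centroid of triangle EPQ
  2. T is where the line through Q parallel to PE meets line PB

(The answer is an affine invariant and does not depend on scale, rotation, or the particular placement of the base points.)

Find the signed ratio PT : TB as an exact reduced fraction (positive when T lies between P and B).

PT:TB = -3/2

Assign Q = (0, 0), E = (1, 0), P = (0, 1) — the answer is frame-independent, so this choice is without loss of generality.
1. B is the centroid of triangle EPQ ⇒ B = (1/3, 1/3)
2. T is where the line through Q parallel to PE meets line PB ⇒ T = (1, -1)
T = P + t·(B−P) with t = 3, so PT:TB = t:(1−t) = 3:-2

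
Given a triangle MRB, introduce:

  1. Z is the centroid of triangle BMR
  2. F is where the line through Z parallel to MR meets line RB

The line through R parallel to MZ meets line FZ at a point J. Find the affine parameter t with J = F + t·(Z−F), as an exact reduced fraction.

Work in coordinates with M = (0, 0), R = (1, 0), B = (0, 1).
1. Z is the centroid of triangle BMR ⇒ Z = (1/3, 1/3)
2. F is where the line through Z parallel to MR meets line RB ⇒ F = (2/3, 1/3)
through R parallel to MZ: direction (1/3, 1/3); meets FZ at J = (4/3, 1/3)
J = F + t·(Z−F) with t = -2

t = -2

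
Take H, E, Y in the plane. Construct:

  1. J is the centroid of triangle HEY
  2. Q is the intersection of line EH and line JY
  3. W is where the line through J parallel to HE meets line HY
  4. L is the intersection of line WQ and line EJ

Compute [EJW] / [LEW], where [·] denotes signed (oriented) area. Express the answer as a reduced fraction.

[EJW]:[LEW] = -1/3

Work in coordinates with H = (0, 0), E = (1, 0), Y = (0, 1).
1. J is the centroid of triangle HEY ⇒ J = (1/3, 1/3)
2. Q is the intersection of line EH and line JY ⇒ Q = (1/2, 0)
3. W is where the line through J parallel to HE meets line HY ⇒ W = (0, 1/3)
4. L is the intersection of line WQ and line EJ ⇒ L = (-1, 1)
2·[EJW] = 1/9, 2·[LEW] = -1/3
[EJW]:[LEW] = 1/9:-1/3 = -1/3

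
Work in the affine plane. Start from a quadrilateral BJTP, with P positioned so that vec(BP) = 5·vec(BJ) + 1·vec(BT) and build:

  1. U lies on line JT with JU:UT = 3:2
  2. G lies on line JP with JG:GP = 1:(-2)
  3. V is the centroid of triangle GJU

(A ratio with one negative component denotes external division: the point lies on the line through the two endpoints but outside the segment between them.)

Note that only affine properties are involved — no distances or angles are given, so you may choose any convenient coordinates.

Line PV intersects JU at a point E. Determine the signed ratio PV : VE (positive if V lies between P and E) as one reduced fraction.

Assign B = (0, 0), J = (1, 0), T = (0, 1), P = (5, 1) — the answer is frame-independent, so this choice is without loss of generality.
1. U lies on line JT with JU:UT = 3:2 ⇒ U = (2/5, 3/5)
2. G lies on line JP with JG:GP = 1:(-2) ⇒ G = (-3, -1)
3. V is the centroid of triangle GJU ⇒ V = (-8/15, -2/15)
line PV meets JU at E = (17/20, 3/20)
V = P + t·(E−P) with t = 4/3, so PV:VE = 4/3:-1/3

PV:VE = -4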